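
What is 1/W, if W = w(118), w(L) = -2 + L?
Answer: 1/116 ≈ 0.0086207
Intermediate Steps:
W = 116 (W = -2 + 118 = 116)
1/W = 1/116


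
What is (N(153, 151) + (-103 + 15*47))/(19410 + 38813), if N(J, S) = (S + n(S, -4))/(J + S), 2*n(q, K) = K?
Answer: 183157/17699792 ≈ 0.010348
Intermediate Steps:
n(q, K) = K/2
N(J, S) = (-2 + S)/(J + S) (N(J, S) = (S + (1/2)*(-4))/(J + S) = (S - 2)/(J + S) = (-2 + S)/(J + S))
(N(153, 151) + (-103 + 15*47))/(19410 + 38813) = ((-2 + 151)/(153 + 151) + (-103 + 15*47))/(19410 + 38813) = (149/304 + (-103 + 705))/58223 = ((1/304)*149 + 602)*(1/58223) = (149/304 + 602)*(1/58223) = (183157/304)*(1/58223) = 183157/17699792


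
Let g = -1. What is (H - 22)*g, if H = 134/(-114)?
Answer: 1321/57 ≈ 23.175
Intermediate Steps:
H = -67/57 (H = 134*(-1/114) = -67/57 ≈ -1.1754)
(H - 22)*g = (-67/57 - 22)*(-1) = -1321/57*(-1) = 1321/57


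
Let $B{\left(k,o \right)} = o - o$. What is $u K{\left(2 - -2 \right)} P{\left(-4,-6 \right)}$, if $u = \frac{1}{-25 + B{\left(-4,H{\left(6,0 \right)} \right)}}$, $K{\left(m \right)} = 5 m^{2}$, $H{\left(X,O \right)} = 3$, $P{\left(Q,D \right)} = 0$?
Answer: $0$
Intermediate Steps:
$B{\left(k,o \right)} = 0$
$u = - \frac{1}{25}$ ($u = \frac{1}{-25 + 0} = \frac{1}{-25} = - \frac{1}{25} \approx -0.04$)
$u K{\left(2 - -2 \right)} P{\left(-4,-6 \right)} = - \frac{5 \left(2 - -2\right)^{2}}{25} \cdot 0 = - \frac{5 \left(2 + 2\right)^{2}}{25} \cdot 0 = - \frac{5 \cdot 4^{2}}{25} \cdot 0 = - \frac{5 \cdot 16}{25} \cdot 0 = \left(- \frac{1}{25}\right) 80 \cdot 0 = \left(- \frac{16}{5}\right) 0 = 0$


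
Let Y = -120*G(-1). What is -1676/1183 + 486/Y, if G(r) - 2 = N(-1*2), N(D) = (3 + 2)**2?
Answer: -37069/23660 ≈ -1.5667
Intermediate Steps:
N(D) = 25 (N(D) = 5**2 = 25)
G(r) = 27 (G(r) = 2 + 25 = 27)
Y = -3240 (Y = -120*27 = -3240)
-1676/1183 + 486/Y = -1676/1183 + 486/(-3240) = -1676*1/1183 + 486*(-1/3240) = -1676/1183 - 3/20 = -37069/23660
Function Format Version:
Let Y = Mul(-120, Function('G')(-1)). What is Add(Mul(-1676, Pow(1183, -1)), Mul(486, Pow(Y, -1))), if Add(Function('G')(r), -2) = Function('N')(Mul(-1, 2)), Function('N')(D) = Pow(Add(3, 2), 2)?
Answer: Rational(-37069, 23660) ≈ -1.5667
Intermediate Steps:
Function('N')(D) = 25 (Function('N')(D) = Pow(5, 2) = 25)
Function('G')(r) = 27 (Function('G')(r) = Add(2, 25) = 27)
Y = -3240 (Y = Mul(-120, 27) = -3240)
Add(Mul(-1676, Pow(1183, -1)), Mul(486, Pow(Y, -1))) = Add(Mul(-1676, Pow(1183, -1)), Mul(486, Pow(-3240, -1))) = Add(Mul(-1676, Rational(1, 1183)), Mul(486, Rational(-1, 3240))) = Add(Rational(-1676, 1183), Rational(-3, 20)) = Rational(-37069, 23660)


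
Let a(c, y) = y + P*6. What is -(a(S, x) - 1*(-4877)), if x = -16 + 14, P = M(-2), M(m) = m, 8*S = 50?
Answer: -4863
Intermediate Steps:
S = 25/4 (S = (⅛)*50 = 25/4 ≈ 6.2500)
P = -2
x = -2
a(c, y) = -12 + y (a(c, y) = y - 2*6 = y - 12 = -12 + y)
-(a(S, x) - 1*(-4877)) = -((-12 - 2) - 1*(-4877)) = -(-14 + 4877) = -1*4863 = -4863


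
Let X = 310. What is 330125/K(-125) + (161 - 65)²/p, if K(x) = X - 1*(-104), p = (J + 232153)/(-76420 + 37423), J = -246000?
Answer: 153361330603/5732658 ≈ 26752.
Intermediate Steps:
p = 13847/38997 (p = (-246000 + 232153)/(-76420 + 37423) = -13847/(-38997) = -13847*(-1/38997) = 13847/38997 ≈ 0.35508)
K(x) = 414 (K(x) = 310 - 1*(-104) = 310 + 104 = 414)
330125/K(-125) + (161 - 65)²/p = 330125/414 + (161 - 65)²/(13847/38997) = 330125*(1/414) + 96²*(38997/13847) = 330125/414 + 9216*(38997/13847) = 330125/414 + 359396352/13847 = 153361330603/5732658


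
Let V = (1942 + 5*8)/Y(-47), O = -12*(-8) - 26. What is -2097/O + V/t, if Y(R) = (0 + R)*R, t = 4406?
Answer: -10204828049/340649890 ≈ -29.957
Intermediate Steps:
Y(R) = R² (Y(R) = R*R = R²)
O = 70 (O = 96 - 26 = 70)
V = 1982/2209 (V = (1942 + 5*8)/((-47)²) = (1942 + 40)/2209 = 1982*(1/2209) = 1982/2209 ≈ 0.89724)
-2097/O + V/t = -2097/70 + (1982/2209)/4406 = -2097*1/70 + (1982/2209)*(1/4406) = -2097/70 + 991/4866427 = -10204828049/340649890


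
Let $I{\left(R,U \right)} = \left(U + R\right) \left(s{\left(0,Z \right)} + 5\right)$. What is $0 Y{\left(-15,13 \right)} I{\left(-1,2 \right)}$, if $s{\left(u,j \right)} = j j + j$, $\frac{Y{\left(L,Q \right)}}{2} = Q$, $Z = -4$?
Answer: $0$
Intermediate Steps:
$Y{\left(L,Q \right)} = 2 Q$
$s{\left(u,j \right)} = j + j^{2}$ ($s{\left(u,j \right)} = j^{2} + j = j + j^{2}$)
$I{\left(R,U \right)} = 17 R + 17 U$ ($I{\left(R,U \right)} = \left(U + R\right) \left(- 4 \left(1 - 4\right) + 5\right) = \left(R + U\right) \left(\left(-4\right) \left(-3\right) + 5\right) = \left(R + U\right) \left(12 + 5\right) = \left(R + U\right) 17 = 17 R + 17 U$)
$0 Y{\left(-15,13 \right)} I{\left(-1,2 \right)} = 0 \cdot 2 \cdot 13 \left(17 \left(-1\right) + 17 \cdot 2\right) = 0 \cdot 26 \left(-17 + 34\right) = 0 \cdot 17 = 0$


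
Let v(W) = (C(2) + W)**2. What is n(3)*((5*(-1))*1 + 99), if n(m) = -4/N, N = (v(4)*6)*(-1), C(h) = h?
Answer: 47/27 ≈ 1.7407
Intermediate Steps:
v(W) = (2 + W)**2
N = -216 (N = ((2 + 4)**2*6)*(-1) = (6**2*6)*(-1) = (36*6)*(-1) = 216*(-1) = -216)
n(m) = 1/54 (n(m) = -4/(-216) = -4*(-1/216) = 1/54)
n(3)*((5*(-1))*1 + 99) = ((5*(-1))*1 + 99)/54 = (-5*1 + 99)/54 = (-5 + 99)/54 = (1/54)*94 = 47/27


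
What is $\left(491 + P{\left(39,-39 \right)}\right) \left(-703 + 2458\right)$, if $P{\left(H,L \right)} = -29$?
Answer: $810810$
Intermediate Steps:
$\left(491 + P{\left(39,-39 \right)}\right) \left(-703 + 2458\right) = \left(491 - 29\right) \left(-703 + 2458\right) = 462 \cdot 1755 = 810810$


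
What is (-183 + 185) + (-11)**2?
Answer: 123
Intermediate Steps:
(-183 + 185) + (-11)**2 = 2 + 121 = 123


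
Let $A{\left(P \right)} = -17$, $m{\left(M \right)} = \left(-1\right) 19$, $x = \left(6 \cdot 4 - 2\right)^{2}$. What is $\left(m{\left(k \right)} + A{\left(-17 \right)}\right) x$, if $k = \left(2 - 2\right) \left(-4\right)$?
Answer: $-17424$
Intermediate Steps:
$x = 484$ ($x = \left(24 - 2\right)^{2} = 22^{2} = 484$)
$k = 0$ ($k = 0 \left(-4\right) = 0$)
$m{\left(M \right)} = -19$
$\left(m{\left(k \right)} + A{\left(-17 \right)}\right) x = \left(-19 - 17\right) 484 = \left(-36\right) 484 = -17424$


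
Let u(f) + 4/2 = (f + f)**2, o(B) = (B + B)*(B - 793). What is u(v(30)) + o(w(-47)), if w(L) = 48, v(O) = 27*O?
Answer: 2552878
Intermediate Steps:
o(B) = 2*B*(-793 + B) (o(B) = (2*B)*(-793 + B) = 2*B*(-793 + B))
u(f) = -2 + 4*f**2 (u(f) = -2 + (f + f)**2 = -2 + (2*f)**2 = -2 + 4*f**2)
u(v(30)) + o(w(-47)) = (-2 + 4*(27*30)**2) + 2*48*(-793 + 48) = (-2 + 4*810**2) + 2*48*(-745) = (-2 + 4*656100) - 71520 = (-2 + 2624400) - 71520 = 2624398 - 71520 = 2552878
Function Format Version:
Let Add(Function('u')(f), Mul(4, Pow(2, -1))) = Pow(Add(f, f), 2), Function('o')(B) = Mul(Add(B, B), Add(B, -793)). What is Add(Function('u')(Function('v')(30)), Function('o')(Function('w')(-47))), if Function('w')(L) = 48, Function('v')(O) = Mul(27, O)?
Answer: 2552878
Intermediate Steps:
Function('o')(B) = Mul(2, B, Add(-793, B)) (Function('o')(B) = Mul(Mul(2, B), Add(-793, B)) = Mul(2, B, Add(-793, B)))
Function('u')(f) = Add(-2, Mul(4, Pow(f, 2))) (Function('u')(f) = Add(-2, Pow(Add(f, f), 2)) = Add(-2, Pow(Mul(2, f), 2)) = Add(-2, Mul(4, Pow(f, 2))))
Add(Function('u')(Function('v')(30)), Function('o')(Function('w')(-47))) = Add(Add(-2, Mul(4, Pow(Mul(27, 30), 2))), Mul(2, 48, Add(-793, 48))) = Add(Add(-2, Mul(4, Pow(810, 2))), Mul(2, 48, -745)) = Add(Add(-2, Mul(4, 656100)), -71520) = Add(Add(-2, 2624400), -71520) = Add(2624398, -71520) = 2552878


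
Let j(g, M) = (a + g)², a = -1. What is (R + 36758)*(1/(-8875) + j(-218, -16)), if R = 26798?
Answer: 27052857615944/8875 ≈ 3.0482e+9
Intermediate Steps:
j(g, M) = (-1 + g)²
(R + 36758)*(1/(-8875) + j(-218, -16)) = (26798 + 36758)*(1/(-8875) + (-1 - 218)²) = 63556*(-1/8875 + (-219)²) = 63556*(-1/8875 + 47961) = 63556*(425653874/8875) = 27052857615944/8875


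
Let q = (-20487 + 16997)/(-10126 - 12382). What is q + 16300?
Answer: 183441945/11254 ≈ 16300.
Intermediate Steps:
q = 1745/11254 (q = -3490/(-22508) = -3490*(-1/22508) = 1745/11254 ≈ 0.15506)
q + 16300 = 1745/11254 + 16300 = 183441945/11254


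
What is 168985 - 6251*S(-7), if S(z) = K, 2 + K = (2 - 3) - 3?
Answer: 206491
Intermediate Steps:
K = -6 (K = -2 + ((2 - 3) - 3) = -2 + (-1 - 3) = -2 - 4 = -6)
S(z) = -6
168985 - 6251*S(-7) = 168985 - 6251*(-6) = 168985 + 37506 = 206491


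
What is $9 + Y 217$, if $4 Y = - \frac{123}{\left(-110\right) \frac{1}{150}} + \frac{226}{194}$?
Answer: $\frac{9785887}{1067} \approx 9171.4$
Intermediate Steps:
$Y = \frac{45052}{1067}$ ($Y = \frac{- \frac{123}{\left(-110\right) \frac{1}{150}} + \frac{226}{194}}{4} = \frac{- \frac{123}{\left(-110\right) \frac{1}{150}} + 226 \cdot \frac{1}{194}}{4} = \frac{- \frac{123}{- \frac{11}{15}} + \frac{113}{97}}{4} = \frac{\left(-123\right) \left(- \frac{15}{11}\right) + \frac{113}{97}}{4} = \frac{\frac{1845}{11} + \frac{113}{97}}{4} = \frac{1}{4} \cdot \frac{180208}{1067} = \frac{45052}{1067} \approx 42.223$)
$9 + Y 217 = 9 + \frac{45052}{1067} \cdot 217 = 9 + \frac{9776284}{1067} = \frac{9785887}{1067}$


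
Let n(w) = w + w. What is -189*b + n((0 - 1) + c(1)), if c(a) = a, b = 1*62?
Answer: -11718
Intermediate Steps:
b = 62
n(w) = 2*w
-189*b + n((0 - 1) + c(1)) = -189*62 + 2*((0 - 1) + 1) = -11718 + 2*(-1 + 1) = -11718 + 2*0 = -11718 + 0 = -11718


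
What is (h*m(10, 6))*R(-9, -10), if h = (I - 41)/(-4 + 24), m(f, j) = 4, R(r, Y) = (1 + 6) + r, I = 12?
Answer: 58/5 ≈ 11.600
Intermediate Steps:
R(r, Y) = 7 + r
h = -29/20 (h = (12 - 41)/(-4 + 24) = -29/20 ≈ -1.4500)
(h*m(10, 6))*R(-9, -10) = (-29/20*4)*(7 - 9) = -29/5*(-2) = 58/5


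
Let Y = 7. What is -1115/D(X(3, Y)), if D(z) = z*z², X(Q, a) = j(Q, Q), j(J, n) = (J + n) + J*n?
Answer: -223/675 ≈ -0.33037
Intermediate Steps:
j(J, n) = J + n + J*n
X(Q, a) = Q² + 2*Q (X(Q, a) = Q + Q + Q*Q = Q + Q + Q² = Q² + 2*Q)
D(z) = z³
-1115/D(X(3, Y)) = -1115*1/(27*(2 + 3)³) = -1115/((3*5)³) = -1115/(15³) = -1115/3375 = -1115*1/3375 = -223/675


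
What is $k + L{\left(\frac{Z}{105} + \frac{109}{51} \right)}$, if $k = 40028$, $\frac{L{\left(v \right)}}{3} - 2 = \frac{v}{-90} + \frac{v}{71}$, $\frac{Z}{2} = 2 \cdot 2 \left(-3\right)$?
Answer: $\frac{152211334433}{3802050} \approx 40034.0$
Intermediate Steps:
$Z = -24$ ($Z = 2 \cdot 2 \cdot 2 \left(-3\right) = 2 \cdot 4 \left(-3\right) = 2 \left(-12\right) = -24$)
$L{\left(v \right)} = 6 + \frac{19 v}{2130}$ ($L{\left(v \right)} = 6 + 3 \left(\frac{v}{-90} + \frac{v}{71}\right) = 6 + 3 \left(v \left(- \frac{1}{90}\right) + v \frac{1}{71}\right) = 6 + 3 \left(- \frac{v}{90} + \frac{v}{71}\right) = 6 + 3 \frac{19 v}{6390} = 6 + \frac{19 v}{2130}$)
$k + L{\left(\frac{Z}{105} + \frac{109}{51} \right)} = 40028 + \left(6 + \frac{19 \left(- \frac{24}{105} + \frac{109}{51}\right)}{2130}\right) = 40028 + \left(6 + \frac{19 \left(\left(-24\right) \frac{1}{105} + 109 \cdot \frac{1}{51}\right)}{2130}\right) = 40028 + \left(6 + \frac{19 \left(- \frac{8}{35} + \frac{109}{51}\right)}{2130}\right) = 40028 + \left(6 + \frac{19}{2130} \cdot \frac{3407}{1785}\right) = 40028 + \left(6 + \frac{64733}{3802050}\right) = 40028 + \frac{22877033}{3802050} = \frac{152211334433}{3802050}$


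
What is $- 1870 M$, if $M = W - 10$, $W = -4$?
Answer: $26180$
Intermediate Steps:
$M = -14$ ($M = -4 - 10 = -14$)
$- 1870 M = \left(-1870\right) \left(-14\right) = 26180$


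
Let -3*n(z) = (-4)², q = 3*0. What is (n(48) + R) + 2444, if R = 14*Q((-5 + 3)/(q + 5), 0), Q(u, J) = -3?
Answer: 7190/3 ≈ 2396.7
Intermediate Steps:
q = 0
n(z) = -16/3 (n(z) = -⅓*(-4)² = -⅓*16 = -16/3)
R = -42 (R = 14*(-3) = -42)
(n(48) + R) + 2444 = (-16/3 - 42) + 2444 = -142/3 + 2444 = 7190/3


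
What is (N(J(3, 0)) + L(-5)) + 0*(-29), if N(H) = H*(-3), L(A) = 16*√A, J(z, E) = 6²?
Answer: -108 + 16*I*√5 ≈ -108.0 + 35.777*I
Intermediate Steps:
J(z, E) = 36
N(H) = -3*H
(N(J(3, 0)) + L(-5)) + 0*(-29) = (-3*36 + 16*√(-5)) + 0*(-29) = (-108 + 16*(I*√5)) + 0 = (-108 + 16*I*√5) + 0 = -108 + 16*I*√5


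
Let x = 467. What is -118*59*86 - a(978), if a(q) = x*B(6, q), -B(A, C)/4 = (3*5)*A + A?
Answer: -419404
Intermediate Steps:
B(A, C) = -64*A (B(A, C) = -4*((3*5)*A + A) = -4*(15*A + A) = -64*A)
a(q) = -179328 (a(q) = 467*(-64*6) = 467*(-384) = -179328)
-118*59*86 - a(978) = -118*59*86 - 1*(-179328) = -6962*86 + 179328 = -598732 + 179328 = -419404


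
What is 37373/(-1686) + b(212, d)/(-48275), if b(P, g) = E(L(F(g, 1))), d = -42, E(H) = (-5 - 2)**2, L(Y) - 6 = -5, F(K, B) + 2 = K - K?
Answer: -6420869/289650 ≈ -22.168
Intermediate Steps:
F(K, B) = -2 (F(K, B) = -2 + (K - K) = -2 + 0 = -2)
L(Y) = 1 (L(Y) = 6 - 5 = 1)
E(H) = 49 (E(H) = (-7)**2 = 49)
b(P, g) = 49
37373/(-1686) + b(212, d)/(-48275) = 37373/(-1686) + 49/(-48275) = 37373*(-1/1686) + 49*(-1/48275) = -133/6 - 49/48275 = -6420869/289650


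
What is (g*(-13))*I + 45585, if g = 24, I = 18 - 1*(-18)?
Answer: 34353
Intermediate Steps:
I = 36 (I = 18 + 18 = 36)
(g*(-13))*I + 45585 = (24*(-13))*36 + 45585 = -312*36 + 45585 = -11232 + 45585 = 34353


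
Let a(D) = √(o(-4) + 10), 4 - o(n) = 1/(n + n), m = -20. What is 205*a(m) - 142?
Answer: -142 + 205*√226/4 ≈ 628.46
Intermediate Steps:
o(n) = 4 - 1/(2*n) (o(n) = 4 - 1/(n + n) = 4 - 1/(2*n))
a(D) = √226/4 (a(D) = √((4 - ½/(-4)) + 10) = √((4 - ½*(-¼)) + 10) = √((4 + ⅛) + 10) = √(33/8 + 10) = √(113/8) = √226/4)
205*a(m) - 142 = 205*(√226/4) - 142 = 205*√226/4 - 142 = -142 + 205*√226/4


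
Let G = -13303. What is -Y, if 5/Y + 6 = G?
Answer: 5/13309 ≈ 0.00037569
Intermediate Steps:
Y = -5/13309 (Y = 5/(-6 - 13303) = 5/(-13309) = 5*(-1/13309) = -5/13309 ≈ -0.00037569)
-Y = -1*(-5/13309) = 5/13309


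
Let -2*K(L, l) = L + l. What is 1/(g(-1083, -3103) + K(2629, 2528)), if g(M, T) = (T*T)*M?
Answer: -2/20855572251 ≈ -9.5898e-11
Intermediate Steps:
g(M, T) = M*T² (g(M, T) = T²*M = M*T²)
K(L, l) = -L/2 - l/2 (K(L, l) = -(L + l)/2 = -L/2 - l/2)
1/(g(-1083, -3103) + K(2629, 2528)) = 1/(-1083*(-3103)² + (-½*2629 - ½*2528)) = 1/(-1083*9628609 + (-2629/2 - 1264)) = 1/(-10427783547 - 5157/2) = 1/(-20855572251/2) = -2/20855572251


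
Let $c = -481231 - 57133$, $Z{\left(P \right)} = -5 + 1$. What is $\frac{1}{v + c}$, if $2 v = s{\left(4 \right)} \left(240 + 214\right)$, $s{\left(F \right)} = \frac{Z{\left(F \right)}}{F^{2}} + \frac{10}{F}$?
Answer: $- \frac{4}{2151413} \approx -1.8592 \cdot 10^{-6}$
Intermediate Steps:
$Z{\left(P \right)} = -4$
$c = -538364$
$s{\left(F \right)} = - \frac{4}{F^{2}} + \frac{10}{F}$
$v = \frac{2043}{4}$ ($v = \frac{\frac{2 \left(-2 + 5 \cdot 4\right)}{16} \left(240 + 214\right)}{2} = \frac{2 \cdot \frac{1}{16} \left(-2 + 20\right) 454}{2} = \frac{2 \cdot \frac{1}{16} \cdot 18 \cdot 454}{2} = \frac{\frac{9}{4} \cdot 454}{2} = \frac{1}{2} \cdot \frac{2043}{2} = \frac{2043}{4} \approx 510.75$)
$\frac{1}{v + c} = \frac{1}{\frac{2043}{4} - 538364} = \frac{1}{- \frac{2151413}{4}} = - \frac{4}{2151413}$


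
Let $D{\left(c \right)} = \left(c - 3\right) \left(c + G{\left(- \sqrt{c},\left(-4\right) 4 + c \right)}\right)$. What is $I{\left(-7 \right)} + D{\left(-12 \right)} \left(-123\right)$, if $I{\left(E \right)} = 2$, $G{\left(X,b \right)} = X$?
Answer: $-22138 - 3690 i \sqrt{3} \approx -22138.0 - 6391.3 i$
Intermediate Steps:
$D{\left(c \right)} = \left(-3 + c\right) \left(c - \sqrt{c}\right)$ ($D{\left(c \right)} = \left(c - 3\right) \left(c - \sqrt{c}\right) = \left(-3 + c\right) \left(c - \sqrt{c}\right)$)
$I{\left(-7 \right)} + D{\left(-12 \right)} \left(-123\right) = 2 + \left(\left(-12\right)^{2} - \left(-12\right)^{\frac{3}{2}} - -36 + 3 \sqrt{-12}\right) \left(-123\right) = 2 + \left(144 - - 24 i \sqrt{3} + 36 + 3 \cdot 2 i \sqrt{3}\right) \left(-123\right) = 2 + \left(144 + 24 i \sqrt{3} + 36 + 6 i \sqrt{3}\right) \left(-123\right) = 2 + \left(180 + 30 i \sqrt{3}\right) \left(-123\right) = 2 - \left(22140 + 3690 i \sqrt{3}\right) = -22138 - 3690 i \sqrt{3}$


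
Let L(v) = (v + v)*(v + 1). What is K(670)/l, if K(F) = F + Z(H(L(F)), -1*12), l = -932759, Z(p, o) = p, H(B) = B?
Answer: -899810/932759 ≈ -0.96468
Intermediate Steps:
L(v) = 2*v*(1 + v) (L(v) = (2*v)*(1 + v) = 2*v*(1 + v))
K(F) = F + 2*F*(1 + F)
K(670)/l = (670*(3 + 2*670))/(-932759) = (670*(3 + 1340))*(-1/932759) = (670*1343)*(-1/932759) = 899810*(-1/932759) = -899810/932759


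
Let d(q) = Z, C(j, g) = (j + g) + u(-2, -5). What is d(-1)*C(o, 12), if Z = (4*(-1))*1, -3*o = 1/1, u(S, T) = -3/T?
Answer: -736/15 ≈ -49.067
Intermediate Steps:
o = -⅓ (o = -⅓/1 = -⅓*1 = -⅓ ≈ -0.33333)
Z = -4 (Z = -4*1 = -4)
C(j, g) = ⅗ + g + j (C(j, g) = (j + g) - 3/(-5) = (g + j) - 3*(-⅕) = (g + j) + ⅗ = ⅗ + g + j)
d(q) = -4
d(-1)*C(o, 12) = -4*(⅗ + 12 - ⅓) = -4*184/15 = -736/15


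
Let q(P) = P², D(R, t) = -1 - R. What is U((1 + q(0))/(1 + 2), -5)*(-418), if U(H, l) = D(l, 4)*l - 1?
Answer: 8778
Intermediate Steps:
U(H, l) = -1 + l*(-1 - l) (U(H, l) = (-1 - l)*l - 1 = l*(-1 - l) - 1 = -1 + l*(-1 - l))
U((1 + q(0))/(1 + 2), -5)*(-418) = (-1 - 1*(-5)*(1 - 5))*(-418) = (-1 - 1*(-5)*(-4))*(-418) = (-1 - 20)*(-418) = -21*(-418) = 8778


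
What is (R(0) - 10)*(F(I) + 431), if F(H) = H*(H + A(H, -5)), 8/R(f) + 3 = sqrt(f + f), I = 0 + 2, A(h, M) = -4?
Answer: -16226/3 ≈ -5408.7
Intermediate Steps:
I = 2
R(f) = 8/(-3 + sqrt(2)*sqrt(f)) (R(f) = 8/(-3 + sqrt(f + f)) = 8/(-3 + sqrt(2*f)) = 8/(-3 + sqrt(2)*sqrt(f)))
F(H) = H*(-4 + H) (F(H) = H*(H - 4) = H*(-4 + H))
(R(0) - 10)*(F(I) + 431) = (8/(-3 + sqrt(2)*sqrt(0)) - 10)*(2*(-4 + 2) + 431) = (8/(-3 + sqrt(2)*0) - 10)*(2*(-2) + 431) = (8/(-3 + 0) - 10)*(-4 + 431) = (8/(-3) - 10)*427 = (8*(-1/3) - 10)*427 = (-8/3 - 10)*427 = -38/3*427 = -16226/3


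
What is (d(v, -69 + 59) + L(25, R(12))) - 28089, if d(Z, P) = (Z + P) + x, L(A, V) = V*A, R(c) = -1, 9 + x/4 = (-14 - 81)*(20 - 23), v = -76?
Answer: -27096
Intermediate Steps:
x = 1104 (x = -36 + 4*((-14 - 81)*(20 - 23)) = -36 + 4*(-95*(-3)) = -36 + 4*285 = -36 + 1140 = 1104)
L(A, V) = A*V
d(Z, P) = 1104 + P + Z (d(Z, P) = (Z + P) + 1104 = (P + Z) + 1104 = 1104 + P + Z)
(d(v, -69 + 59) + L(25, R(12))) - 28089 = ((1104 + (-69 + 59) - 76) + 25*(-1)) - 28089 = ((1104 - 10 - 76) - 25) - 28089 = (1018 - 25) - 28089 = 993 - 28089 = -27096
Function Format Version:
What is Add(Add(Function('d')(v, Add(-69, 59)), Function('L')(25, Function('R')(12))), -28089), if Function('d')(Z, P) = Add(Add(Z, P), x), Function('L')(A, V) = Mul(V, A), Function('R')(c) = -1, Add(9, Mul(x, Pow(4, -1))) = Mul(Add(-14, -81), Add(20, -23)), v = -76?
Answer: -27096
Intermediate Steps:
x = 1104 (x = Add(-36, Mul(4, Mul(Add(-14, -81), Add(20, -23)))) = Add(-36, Mul(4, Mul(-95, -3))) = Add(-36, Mul(4, 285)) = Add(-36, 1140) = 1104)
Function('L')(A, V) = Mul(A, V)
Function('d')(Z, P) = Add(1104, P, Z) (Function('d')(Z, P) = Add(Add(Z, P), 1104) = Add(Add(P, Z), 1104) = Add(1104, P, Z))
Add(Add(Function('d')(v, Add(-69, 59)), Function('L')(25, Function('R')(12))), -28089) = Add(Add(Add(1104, Add(-69, 59), -76), Mul(25, -1)), -28089) = Add(Add(Add(1104, -10, -76), -25), -28089) = Add(Add(1018, -25), -28089) = Add(993, -28089) = -27096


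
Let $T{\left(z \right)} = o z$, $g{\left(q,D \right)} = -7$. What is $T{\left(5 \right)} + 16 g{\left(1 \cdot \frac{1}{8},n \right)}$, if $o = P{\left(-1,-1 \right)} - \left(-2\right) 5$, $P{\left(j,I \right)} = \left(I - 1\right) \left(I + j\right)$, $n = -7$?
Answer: $-42$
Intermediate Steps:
$P{\left(j,I \right)} = \left(-1 + I\right) \left(I + j\right)$
$o = 14$ ($o = \left(\left(-1\right)^{2} - -1 - -1 - -1\right) - \left(-2\right) 5 = \left(1 + 1 + 1 + 1\right) - -10 = 4 + 10 = 14$)
$T{\left(z \right)} = 14 z$
$T{\left(5 \right)} + 16 g{\left(1 \cdot \frac{1}{8},n \right)} = 14 \cdot 5 + 16 \left(-7\right) = 70 - 112 = -42$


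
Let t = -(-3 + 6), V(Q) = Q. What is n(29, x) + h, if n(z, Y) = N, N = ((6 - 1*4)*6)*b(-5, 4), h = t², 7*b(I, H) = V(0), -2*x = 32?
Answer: 9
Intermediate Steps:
x = -16 (x = -½*32 = -16)
b(I, H) = 0 (b(I, H) = (⅐)*0 = 0)
t = -3 (t = -1*3 = -3)
h = 9 (h = (-3)² = 9)
N = 0 (N = ((6 - 1*4)*6)*0 = ((6 - 4)*6)*0 = (2*6)*0 = 12*0 = 0)
n(z, Y) = 0
n(29, x) + h = 0 + 9 = 9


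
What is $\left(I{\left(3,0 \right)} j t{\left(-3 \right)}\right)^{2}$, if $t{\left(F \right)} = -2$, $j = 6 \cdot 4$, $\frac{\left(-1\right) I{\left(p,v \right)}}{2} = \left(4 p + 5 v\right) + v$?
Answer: $1327104$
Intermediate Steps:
$I{\left(p,v \right)} = - 12 v - 8 p$ ($I{\left(p,v \right)} = - 2 \left(\left(4 p + 5 v\right) + v\right) = - 2 \left(4 p + 6 v\right) = - 12 v - 8 p$)
$j = 24$
$\left(I{\left(3,0 \right)} j t{\left(-3 \right)}\right)^{2} = \left(\left(\left(-12\right) 0 - 24\right) 24 \left(-2\right)\right)^{2} = \left(\left(0 - 24\right) 24 \left(-2\right)\right)^{2} = \left(\left(-24\right) 24 \left(-2\right)\right)^{2} = \left(\left(-576\right) \left(-2\right)\right)^{2} = 1152^{2} = 1327104$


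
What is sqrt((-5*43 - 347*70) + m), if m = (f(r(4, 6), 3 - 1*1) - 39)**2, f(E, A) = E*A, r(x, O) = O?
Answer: 4*I*sqrt(1486) ≈ 154.19*I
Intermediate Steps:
f(E, A) = A*E
m = 729 (m = ((3 - 1*1)*6 - 39)**2 = ((3 - 1)*6 - 39)**2 = (2*6 - 39)**2 = (12 - 39)**2 = (-27)**2 = 729)
sqrt((-5*43 - 347*70) + m) = sqrt((-5*43 - 347*70) + 729) = sqrt((-215 - 24290) + 729) = sqrt(-24505 + 729) = sqrt(-23776) = 4*I*sqrt(1486)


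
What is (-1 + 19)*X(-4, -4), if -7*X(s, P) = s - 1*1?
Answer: 90/7 ≈ 12.857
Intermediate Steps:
X(s, P) = 1/7 - s/7 (X(s, P) = -(s - 1*1)/7 = -(s - 1)/7 = -(-1 + s)/7 = 1/7 - s/7)
(-1 + 19)*X(-4, -4) = (-1 + 19)*(1/7 - 1/7*(-4)) = 18*(1/7 + 4/7) = 18*(5/7) = 90/7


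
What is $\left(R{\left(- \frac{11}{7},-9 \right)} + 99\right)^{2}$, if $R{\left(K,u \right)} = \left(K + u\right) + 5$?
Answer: $\frac{427716}{49} \approx 8728.9$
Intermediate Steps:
$R{\left(K,u \right)} = 5 + K + u$
$\left(R{\left(- \frac{11}{7},-9 \right)} + 99\right)^{2} = \left(\left(5 - \frac{11}{7} - 9\right) + 99\right)^{2} = \left(- \frac{39}{7} + 99\right)^{2} = \left(\frac{654}{7}\right)^{2} = \frac{427716}{49}$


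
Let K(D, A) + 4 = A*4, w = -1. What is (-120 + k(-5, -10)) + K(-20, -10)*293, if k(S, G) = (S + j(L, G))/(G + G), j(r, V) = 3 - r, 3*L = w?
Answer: -156143/12 ≈ -13012.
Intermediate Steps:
L = -1/3 (L = (1/3)*(-1) = -1/3 ≈ -0.33333)
K(D, A) = -4 + 4*A (K(D, A) = -4 + A*4 = -4 + 4*A)
k(S, G) = (10/3 + S)/(2*G) (k(S, G) = (S + (3 - 1*(-1/3)))/(G + G) = (S + (3 + 1/3))/((2*G)) = (S + 10/3)*(1/(2*G)) = (10/3 + S)*(1/(2*G)) = (10/3 + S)/(2*G))
(-120 + k(-5, -10)) + K(-20, -10)*293 = (-120 + (1/6)*(10 + 3*(-5))/(-10)) + (-4 + 4*(-10))*293 = (-120 + (1/6)*(-1/10)*(10 - 15)) + (-4 - 40)*293 = (-120 + (1/6)*(-1/10)*(-5)) - 44*293 = (-120 + 1/12) - 12892 = -1439/12 - 12892 = -156143/12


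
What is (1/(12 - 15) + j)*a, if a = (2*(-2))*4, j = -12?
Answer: 592/3 ≈ 197.33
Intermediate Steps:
a = -16 (a = -4*4 = -16)
(1/(12 - 15) + j)*a = (1/(12 - 15) - 12)*(-16) = (1/(-3) - 12)*(-16) = (-⅓ - 12)*(-16) = -37/3*(-16) = 592/3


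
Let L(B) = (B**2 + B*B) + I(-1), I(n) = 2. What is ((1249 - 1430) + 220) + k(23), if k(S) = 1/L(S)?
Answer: 41341/1060 ≈ 39.001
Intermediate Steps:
L(B) = 2 + 2*B**2 (L(B) = (B**2 + B*B) + 2 = (B**2 + B**2) + 2 = 2*B**2 + 2 = 2 + 2*B**2)
k(S) = 1/(2 + 2*S**2)
((1249 - 1430) + 220) + k(23) = ((1249 - 1430) + 220) + 1/(2*(1 + 23**2)) = (-181 + 220) + 1/(2*(1 + 529)) = 39 + (1/2)/530 = 39 + (1/2)*(1/530) = 39 + 1/1060 = 41341/1060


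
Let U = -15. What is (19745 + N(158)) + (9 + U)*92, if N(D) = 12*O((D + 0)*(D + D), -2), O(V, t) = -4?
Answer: 19145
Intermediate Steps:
N(D) = -48 (N(D) = 12*(-4) = -48)
(19745 + N(158)) + (9 + U)*92 = (19745 - 48) + (9 - 15)*92 = 19697 - 6*92 = 19697 - 552 = 19145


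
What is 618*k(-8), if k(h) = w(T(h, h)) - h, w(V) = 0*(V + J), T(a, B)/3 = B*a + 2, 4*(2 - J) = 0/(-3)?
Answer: 4944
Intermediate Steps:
J = 2 (J = 2 - 0/(-3) = 2 - 0*(-1)/3 = 2 - 1/4*0 = 2 + 0 = 2)
T(a, B) = 6 + 3*B*a (T(a, B) = 3*(B*a + 2) = 3*(2 + B*a) = 6 + 3*B*a)
w(V) = 0 (w(V) = 0*(V + 2) = 0*(2 + V) = 0)
k(h) = -h (k(h) = 0 - h = -h)
618*k(-8) = 618*(-1*(-8)) = 618*8 = 4944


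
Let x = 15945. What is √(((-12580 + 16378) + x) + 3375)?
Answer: √23118 ≈ 152.05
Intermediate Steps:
√(((-12580 + 16378) + x) + 3375) = √(((-12580 + 16378) + 15945) + 3375) = √((3798 + 15945) + 3375) = √(19743 + 3375) = √23118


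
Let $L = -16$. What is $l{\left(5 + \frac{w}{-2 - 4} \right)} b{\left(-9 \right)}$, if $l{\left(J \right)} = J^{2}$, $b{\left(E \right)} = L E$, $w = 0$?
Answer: $3600$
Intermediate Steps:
$b{\left(E \right)} = - 16 E$
$l{\left(5 + \frac{w}{-2 - 4} \right)} b{\left(-9 \right)} = \left(5 + \frac{0}{-2 - 4}\right)^{2} \left(\left(-16\right) \left(-9\right)\right) = \left(5 + \frac{0}{-6}\right)^{2} \cdot 144 = \left(5 + 0 \left(- \frac{1}{6}\right)\right)^{2} \cdot 144 = \left(5 + 0\right)^{2} \cdot 144 = 5^{2} \cdot 144 = 25 \cdot 144 = 3600$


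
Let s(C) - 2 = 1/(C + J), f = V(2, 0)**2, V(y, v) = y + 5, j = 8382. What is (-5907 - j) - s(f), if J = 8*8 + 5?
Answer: -1686339/118 ≈ -14291.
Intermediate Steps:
V(y, v) = 5 + y
f = 49 (f = (5 + 2)**2 = 7**2 = 49)
J = 69 (J = 64 + 5 = 69)
s(C) = 2 + 1/(69 + C) (s(C) = 2 + 1/(C + 69) = 2 + 1/(69 + C))
(-5907 - j) - s(f) = (-5907 - 1*8382) - (139 + 2*49)/(69 + 49) = (-5907 - 8382) - (139 + 98)/118 = -14289 - 237/118 = -1686339/118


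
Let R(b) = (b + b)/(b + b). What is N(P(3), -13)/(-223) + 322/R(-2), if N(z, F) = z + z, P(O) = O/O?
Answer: 71804/223 ≈ 321.99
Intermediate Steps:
P(O) = 1
R(b) = 1 (R(b) = (2*b)/((2*b)) = (2*b)*(1/(2*b)) = 1)
N(z, F) = 2*z
N(P(3), -13)/(-223) + 322/R(-2) = (2*1)/(-223) + 322/1 = 2*(-1/223) + 322*1 = -2/223 + 322 = 71804/223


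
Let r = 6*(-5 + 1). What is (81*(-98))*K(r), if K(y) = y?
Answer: 190512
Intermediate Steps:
r = -24 (r = 6*(-4) = -24)
(81*(-98))*K(r) = (81*(-98))*(-24) = -7938*(-24) = 190512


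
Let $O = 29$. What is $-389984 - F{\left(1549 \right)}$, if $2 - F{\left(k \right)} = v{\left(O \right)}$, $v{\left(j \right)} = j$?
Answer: $-389957$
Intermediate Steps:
$F{\left(k \right)} = -27$ ($F{\left(k \right)} = 2 - 29 = -27$)
$-389984 - F{\left(1549 \right)} = -389984 - -27 = -389984 + 27 = -389957$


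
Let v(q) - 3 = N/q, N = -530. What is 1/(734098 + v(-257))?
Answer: 257/188664487 ≈ 1.3622e-6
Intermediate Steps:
v(q) = 3 - 530/q
1/(734098 + v(-257)) = 1/(734098 + (3 - 530/(-257))) = 1/(734098 + (3 - 530*(-1/257))) = 1/(734098 + (3 + 530/257)) = 1/(734098 + 1301/257) = 1/(188664487/257) = 257/188664487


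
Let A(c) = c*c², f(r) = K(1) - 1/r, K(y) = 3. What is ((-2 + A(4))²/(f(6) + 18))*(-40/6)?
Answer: -30752/25 ≈ -1230.1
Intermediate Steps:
f(r) = 3 - 1/r
A(c) = c³
((-2 + A(4))²/(f(6) + 18))*(-40/6) = ((-2 + 4³)²/((3 - 1/6) + 18))*(-40/6) = ((-2 + 64)²/((3 - 1*⅙) + 18))*(-40*⅙) = (62²/((3 - ⅙) + 18))*(-20/3) = (3844/(17/6 + 18))*(-20/3) = (3844/(125/6))*(-20/3) = ((6/125)*3844)*(-20/3) = (23064/125)*(-20/3) = -30752/25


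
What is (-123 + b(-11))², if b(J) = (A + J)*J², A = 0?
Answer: 2114116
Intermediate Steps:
b(J) = J³ (b(J) = (0 + J)*J² = J*J² = J³)
(-123 + b(-11))² = (-123 + (-11)³)² = (-123 - 1331)² = (-1454)² = 2114116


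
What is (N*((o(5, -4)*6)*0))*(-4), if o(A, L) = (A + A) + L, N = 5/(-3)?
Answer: 0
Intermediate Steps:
N = -5/3 (N = 5*(-⅓) = -5/3 ≈ -1.6667)
o(A, L) = L + 2*A (o(A, L) = 2*A + L = L + 2*A)
(N*((o(5, -4)*6)*0))*(-4) = -5*(-4 + 2*5)*6*0/3*(-4) = -5*(-4 + 10)*6*0/3*(-4) = -5*6*6*0/3*(-4) = -60*0*(-4) = -5/3*0*(-4) = 0*(-4) = 0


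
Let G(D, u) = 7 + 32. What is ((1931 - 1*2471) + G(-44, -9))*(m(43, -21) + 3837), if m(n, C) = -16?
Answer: -1914321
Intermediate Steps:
G(D, u) = 39
((1931 - 1*2471) + G(-44, -9))*(m(43, -21) + 3837) = ((1931 - 1*2471) + 39)*(-16 + 3837) = ((1931 - 2471) + 39)*3821 = (-540 + 39)*3821 = -501*3821 = -1914321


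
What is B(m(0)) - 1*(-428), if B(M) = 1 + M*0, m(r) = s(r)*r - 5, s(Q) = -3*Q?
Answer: 429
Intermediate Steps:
m(r) = -5 - 3*r**2 (m(r) = (-3*r)*r - 5 = -3*r**2 - 5 = -5 - 3*r**2)
B(M) = 1 (B(M) = 1 + 0 = 1)
B(m(0)) - 1*(-428) = 1 - 1*(-428) = 1 + 428 = 429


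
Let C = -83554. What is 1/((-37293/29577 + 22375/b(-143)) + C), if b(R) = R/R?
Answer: -9859/603176192 ≈ -1.6345e-5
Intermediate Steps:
b(R) = 1
1/((-37293/29577 + 22375/b(-143)) + C) = 1/((-37293/29577 + 22375/1) - 83554) = 1/((-37293*1/29577 + 22375*1) - 83554) = 1/((-12431/9859 + 22375) - 83554) = 1/(220582694/9859 - 83554) = 1/(-603176192/9859) = -9859/603176192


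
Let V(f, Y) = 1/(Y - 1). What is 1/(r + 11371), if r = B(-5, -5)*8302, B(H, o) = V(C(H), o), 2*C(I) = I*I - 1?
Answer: 3/29962 ≈ 0.00010013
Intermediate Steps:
C(I) = -½ + I²/2 (C(I) = (I*I - 1)/2 = (I² - 1)/2 = (-1 + I²)/2 = -½ + I²/2)
V(f, Y) = 1/(-1 + Y)
B(H, o) = 1/(-1 + o)
r = -4151/3 (r = 8302/(-1 - 5) = 8302/(-6) = -⅙*8302 = -4151/3 ≈ -1383.7)
1/(r + 11371) = 1/(-4151/3 + 11371) = 1/(29962/3) = 3/29962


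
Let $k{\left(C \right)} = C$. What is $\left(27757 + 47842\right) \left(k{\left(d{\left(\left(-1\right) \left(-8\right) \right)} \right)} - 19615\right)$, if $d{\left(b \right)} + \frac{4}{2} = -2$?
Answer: $-1483176781$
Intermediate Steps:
$d{\left(b \right)} = -4$ ($d{\left(b \right)} = -2 - 2 = -4$)
$\left(27757 + 47842\right) \left(k{\left(d{\left(\left(-1\right) \left(-8\right) \right)} \right)} - 19615\right) = \left(27757 + 47842\right) \left(-4 - 19615\right) = 75599 \left(-19619\right) = -1483176781$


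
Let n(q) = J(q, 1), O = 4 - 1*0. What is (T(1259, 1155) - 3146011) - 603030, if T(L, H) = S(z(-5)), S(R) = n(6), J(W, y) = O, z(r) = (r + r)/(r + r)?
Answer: -3749037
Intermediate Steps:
O = 4 (O = 4 + 0 = 4)
z(r) = 1 (z(r) = (2*r)/((2*r)) = (2*r)*(1/(2*r)) = 1)
J(W, y) = 4
n(q) = 4
S(R) = 4
T(L, H) = 4
(T(1259, 1155) - 3146011) - 603030 = (4 - 3146011) - 603030 = -3146007 - 603030 = -3749037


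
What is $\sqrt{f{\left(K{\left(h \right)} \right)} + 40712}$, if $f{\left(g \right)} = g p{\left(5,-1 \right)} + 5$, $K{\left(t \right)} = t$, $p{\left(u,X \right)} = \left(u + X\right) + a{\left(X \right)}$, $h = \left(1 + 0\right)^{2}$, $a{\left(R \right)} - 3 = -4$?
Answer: $4 \sqrt{2545} \approx 201.79$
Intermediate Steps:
$a{\left(R \right)} = -1$ ($a{\left(R \right)} = 3 - 4 = -1$)
$h = 1$ ($h = 1^{2} = 1$)
$p{\left(u,X \right)} = -1 + X + u$ ($p{\left(u,X \right)} = \left(u + X\right) - 1 = \left(X + u\right) - 1 = -1 + X + u$)
$f{\left(g \right)} = 5 + 3 g$ ($f{\left(g \right)} = g \left(-1 - 1 + 5\right) + 5 = g 3 + 5 = 3 g + 5 = 5 + 3 g$)
$\sqrt{f{\left(K{\left(h \right)} \right)} + 40712} = \sqrt{\left(5 + 3 \cdot 1\right) + 40712} = \sqrt{\left(5 + 3\right) + 40712} = \sqrt{8 + 40712} = \sqrt{40720} = 4 \sqrt{2545}$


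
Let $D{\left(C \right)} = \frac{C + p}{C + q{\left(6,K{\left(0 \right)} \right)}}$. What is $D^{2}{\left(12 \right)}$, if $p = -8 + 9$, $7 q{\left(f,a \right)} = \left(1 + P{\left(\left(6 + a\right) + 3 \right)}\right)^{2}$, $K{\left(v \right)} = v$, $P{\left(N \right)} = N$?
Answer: $\frac{8281}{33856} \approx 0.24459$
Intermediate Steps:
$q{\left(f,a \right)} = \frac{\left(10 + a\right)^{2}}{7}$ ($q{\left(f,a \right)} = \frac{\left(1 + \left(\left(6 + a\right) + 3\right)\right)^{2}}{7} = \frac{\left(1 + \left(9 + a\right)\right)^{2}}{7} = \frac{\left(10 + a\right)^{2}}{7}$)
$p = 1$
$D{\left(C \right)} = \frac{1 + C}{\frac{100}{7} + C}$ ($D{\left(C \right)} = \frac{C + 1}{C + \frac{\left(10 + 0\right)^{2}}{7}} = \frac{1 + C}{C + \frac{10^{2}}{7}} = \frac{1 + C}{C + \frac{1}{7} \cdot 100} = \frac{1 + C}{C + \frac{100}{7}} = \frac{1 + C}{\frac{100}{7} + C}$)
$D^{2}{\left(12 \right)} = \left(\frac{7 \left(1 + 12\right)}{100 + 7 \cdot 12}\right)^{2} = \left(7 \frac{1}{100 + 84} \cdot 13\right)^{2} = \left(7 \cdot \frac{1}{184} \cdot 13\right)^{2} = \left(\frac{91}{184}\right)^{2} = \frac{8281}{33856}$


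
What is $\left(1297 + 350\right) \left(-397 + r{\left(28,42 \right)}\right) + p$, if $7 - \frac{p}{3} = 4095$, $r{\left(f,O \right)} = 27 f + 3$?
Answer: $583950$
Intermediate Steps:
$r{\left(f,O \right)} = 3 + 27 f$
$p = -12264$ ($p = 21 - 12285 = -12264$)
$\left(1297 + 350\right) \left(-397 + r{\left(28,42 \right)}\right) + p = \left(1297 + 350\right) \left(-397 + \left(3 + 27 \cdot 28\right)\right) - 12264 = 1647 \left(-397 + \left(3 + 756\right)\right) - 12264 = 1647 \left(-397 + 759\right) - 12264 = 1647 \cdot 362 - 12264 = 596214 - 12264 = 583950$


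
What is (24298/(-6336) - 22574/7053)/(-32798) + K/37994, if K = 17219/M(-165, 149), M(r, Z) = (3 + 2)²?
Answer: 193454694009053/10546722271483200 ≈ 0.018343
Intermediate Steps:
M(r, Z) = 25 (M(r, Z) = 5² = 25)
K = 17219/25 ≈ 688.76
(24298/(-6336) - 22574/7053)/(-32798) + K/37994 = (24298/(-6336) - 22574/7053)/(-32798) + (17219/25)/37994 = (24298*(-1/6336) - 22574*1/7053)*(-1/32798) + (17219/25)*(1/37994) = (-12149/3168 - 22574/7053)*(-1/32798) + 17219/949850 = -52400443/7447968*(-1/32798) + 17219/949850 = 52400443/244278454464 + 17219/949850 = 193454694009053/10546722271483200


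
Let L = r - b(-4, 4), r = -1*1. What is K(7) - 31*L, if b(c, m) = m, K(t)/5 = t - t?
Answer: 155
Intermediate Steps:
K(t) = 0 (K(t) = 5*(t - t) = 5*0 = 0)
r = -1
L = -5 (L = -1 - 1*4 = -1 - 4 = -5)
K(7) - 31*L = 0 - 31*(-5) = 0 + 155 = 155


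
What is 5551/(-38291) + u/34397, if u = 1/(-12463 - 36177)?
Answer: -14310033979/98711134720 ≈ -0.14497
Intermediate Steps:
u = -1/48640 (u = 1/(-48640) = -1/48640 ≈ -2.0559e-5)
5551/(-38291) + u/34397 = 5551/(-38291) - 1/48640/34397 = 5551*(-1/38291) - 1/48640*1/34397 = -5551/38291 - 1/1673070080 = -14310033979/98711134720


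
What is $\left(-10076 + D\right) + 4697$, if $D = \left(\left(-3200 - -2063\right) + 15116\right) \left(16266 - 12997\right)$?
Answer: $45691972$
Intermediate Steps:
$D = 45697351$ ($D = \left(\left(-3200 + \left(-1246 + 3309\right)\right) + 15116\right) 3269 = \left(\left(-3200 + 2063\right) + 15116\right) 3269 = \left(-1137 + 15116\right) 3269 = 13979 \cdot 3269 = 45697351$)
$\left(-10076 + D\right) + 4697 = \left(-10076 + 45697351\right) + 4697 = 45687275 + 4697 = 45691972$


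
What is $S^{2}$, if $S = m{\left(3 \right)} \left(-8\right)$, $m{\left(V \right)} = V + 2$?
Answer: $1600$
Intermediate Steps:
$m{\left(V \right)} = 2 + V$
$S = -40$ ($S = \left(2 + 3\right) \left(-8\right) = 5 \left(-8\right) = -40$)
$S^{2} = \left(-40\right)^{2} = 1600$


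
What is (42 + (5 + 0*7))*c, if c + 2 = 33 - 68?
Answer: -1739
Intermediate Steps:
c = -37 (c = -2 + (33 - 68) = -2 - 35 = -37)
(42 + (5 + 0*7))*c = (42 + (5 + 0*7))*(-37) = (42 + (5 + 0))*(-37) = (42 + 5)*(-37) = 47*(-37) = -1739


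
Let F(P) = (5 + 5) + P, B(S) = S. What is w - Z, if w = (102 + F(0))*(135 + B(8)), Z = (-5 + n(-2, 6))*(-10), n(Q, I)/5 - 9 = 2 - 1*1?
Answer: 16466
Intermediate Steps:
n(Q, I) = 50 (n(Q, I) = 45 + 5*(2 - 1*1) = 45 + 5*(2 - 1) = 45 + 5*1 = 45 + 5 = 50)
F(P) = 10 + P
Z = -450 (Z = (-5 + 50)*(-10) = 45*(-10) = -450)
w = 16016 (w = (102 + (10 + 0))*(135 + 8) = (102 + 10)*143 = 112*143 = 16016)
w - Z = 16016 - 1*(-450) = 16016 + 450 = 16466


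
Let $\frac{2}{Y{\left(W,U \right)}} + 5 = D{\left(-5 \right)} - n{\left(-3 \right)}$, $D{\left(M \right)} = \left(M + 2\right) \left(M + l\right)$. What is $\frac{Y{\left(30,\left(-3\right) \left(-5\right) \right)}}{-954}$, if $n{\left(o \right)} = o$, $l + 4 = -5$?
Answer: $- \frac{1}{19080} \approx -5.2411 \cdot 10^{-5}$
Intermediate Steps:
$l = -9$ ($l = -4 - 5 = -9$)
$D{\left(M \right)} = \left(-9 + M\right) \left(2 + M\right)$ ($D{\left(M \right)} = \left(M + 2\right) \left(M - 9\right) = \left(2 + M\right) \left(-9 + M\right) = \left(-9 + M\right) \left(2 + M\right)$)
$Y{\left(W,U \right)} = \frac{1}{20}$ ($Y{\left(W,U \right)} = \frac{2}{-5 - -45} = \frac{2}{-5 + \left(\left(-18 + 25 + 35\right) + 3\right)} = \frac{2}{-5 + \left(42 + 3\right)} = \frac{2}{-5 + 45} = \frac{2}{40} = 2 \cdot \frac{1}{40} = \frac{1}{20}$)
$\frac{Y{\left(30,\left(-3\right) \left(-5\right) \right)}}{-954} = \frac{1}{20 \left(-954\right)} = \frac{1}{20} \left(- \frac{1}{954}\right) = - \frac{1}{19080}$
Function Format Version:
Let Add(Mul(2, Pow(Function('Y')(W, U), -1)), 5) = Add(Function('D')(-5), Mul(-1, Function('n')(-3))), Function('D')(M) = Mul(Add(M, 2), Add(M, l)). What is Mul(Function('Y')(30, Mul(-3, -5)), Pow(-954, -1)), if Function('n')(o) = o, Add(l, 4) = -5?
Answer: Rational(-1, 19080) ≈ -5.2411e-5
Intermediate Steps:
l = -9 (l = Add(-4, -5) = -9)
Function('D')(M) = Mul(Add(-9, M), Add(2, M)) (Function('D')(M) = Mul(Add(M, 2), Add(M, -9)) = Mul(Add(2, M), Add(-9, M)) = Mul(Add(-9, M), Add(2, M)))
Function('Y')(W, U) = Rational(1, 20) (Function('Y')(W, U) = Mul(2, Pow(Add(-5, Add(Add(-18, Pow(-5, 2), Mul(-7, -5)), Mul(-1, -3))), -1)) = Mul(2, Pow(Add(-5, Add(Add(-18, 25, 35), 3)), -1)) = Mul(2, Pow(Add(-5, Add(42, 3)), -1)) = Mul(2, Pow(Add(-5, 45), -1)) = Mul(2, Pow(40, -1)) = Mul(2, Rational(1, 40)) = Rational(1, 20))
Mul(Function('Y')(30, Mul(-3, -5)), Pow(-954, -1)) = Mul(Rational(1, 20), Pow(-954, -1)) = Mul(Rational(1, 20), Rational(-1, 954)) = Rational(-1, 19080)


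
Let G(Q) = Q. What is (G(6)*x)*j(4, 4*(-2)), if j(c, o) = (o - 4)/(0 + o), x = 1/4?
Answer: 9/4 ≈ 2.2500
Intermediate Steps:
x = ¼ ≈ 0.25000
j(c, o) = (-4 + o)/o
(G(6)*x)*j(4, 4*(-2)) = (6*(¼))*((-4 + 4*(-2))/((4*(-2)))) = 3*((-4 - 8)/(-8))/2 = 3*(-⅛*(-12))/2 = (3/2)*(3/2) = 9/4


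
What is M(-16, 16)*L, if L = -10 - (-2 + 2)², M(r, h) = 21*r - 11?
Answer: 3470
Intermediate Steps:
M(r, h) = -11 + 21*r
L = -10 (L = -10 - 1*0² = -10 - 1*0 = -10 + 0 = -10)
M(-16, 16)*L = (-11 + 21*(-16))*(-10) = (-11 - 336)*(-10) = -347*(-10) = 3470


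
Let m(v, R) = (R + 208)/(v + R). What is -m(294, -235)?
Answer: 27/59 ≈ 0.45763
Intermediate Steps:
m(v, R) = (208 + R)/(R + v)
-m(294, -235) = -(208 - 235)/(-235 + 294) = -(-27)/59 = -1*(-27/59) = 27/59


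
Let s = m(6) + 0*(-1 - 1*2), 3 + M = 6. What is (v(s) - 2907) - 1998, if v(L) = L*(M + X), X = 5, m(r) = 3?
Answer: -4881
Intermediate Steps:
M = 3 (M = -3 + 6 = 3)
s = 3 (s = 3 + 0*(-1 - 1*2) = 3 + 0*(-1 - 2) = 3 + 0*(-3) = 3 + 0 = 3)
v(L) = 8*L (v(L) = L*(3 + 5) = L*8 = 8*L)
(v(s) - 2907) - 1998 = (8*3 - 2907) - 1998 = (24 - 2907) - 1998 = -2883 - 1998 = -4881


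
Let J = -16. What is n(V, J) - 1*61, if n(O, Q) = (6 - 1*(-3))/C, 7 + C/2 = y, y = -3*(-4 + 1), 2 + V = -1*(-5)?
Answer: -235/4 ≈ -58.750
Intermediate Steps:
V = 3 (V = -2 - 1*(-5) = -2 + 5 = 3)
y = 9 (y = -3*(-3) = 9)
C = 4 (C = -14 + 2*9 = -14 + 18 = 4)
n(O, Q) = 9/4 (n(O, Q) = (6 - 1*(-3))/4 = (6 + 3)*(¼) = 9*(¼) = 9/4)
n(V, J) - 1*61 = 9/4 - 1*61 = 9/4 - 61 = -235/4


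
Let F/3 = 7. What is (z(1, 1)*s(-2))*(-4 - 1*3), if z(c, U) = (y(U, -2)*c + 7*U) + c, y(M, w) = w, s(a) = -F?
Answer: 882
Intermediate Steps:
F = 21 (F = 3*7 = 21)
s(a) = -21 (s(a) = -1*21 = -21)
z(c, U) = -c + 7*U (z(c, U) = (-2*c + 7*U) + c = -c + 7*U)
(z(1, 1)*s(-2))*(-4 - 1*3) = ((-1*1 + 7*1)*(-21))*(-4 - 1*3) = ((-1 + 7)*(-21))*(-4 - 3) = (6*(-21))*(-7) = -126*(-7) = 882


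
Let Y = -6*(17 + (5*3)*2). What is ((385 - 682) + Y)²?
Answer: 335241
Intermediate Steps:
Y = -282 (Y = -6*(17 + 15*2) = -6*(17 + 30) = -6*47 = -282)
((385 - 682) + Y)² = ((385 - 682) - 282)² = (-297 - 282)² = (-579)² = 335241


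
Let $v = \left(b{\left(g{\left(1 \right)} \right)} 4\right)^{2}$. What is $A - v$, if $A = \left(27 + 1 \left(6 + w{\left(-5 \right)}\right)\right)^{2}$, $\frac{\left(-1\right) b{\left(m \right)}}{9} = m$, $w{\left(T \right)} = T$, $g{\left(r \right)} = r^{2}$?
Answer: $-512$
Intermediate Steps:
$b{\left(m \right)} = - 9 m$
$A = 784$ ($A = \left(27 + 1 \left(6 - 5\right)\right)^{2} = \left(27 + 1 \cdot 1\right)^{2} = \left(27 + 1\right)^{2} = 28^{2} = 784$)
$v = 1296$ ($v = \left(- 9 \cdot 1^{2} \cdot 4\right)^{2} = \left(\left(-9\right) 1 \cdot 4\right)^{2} = \left(\left(-9\right) 4\right)^{2} = \left(-36\right)^{2} = 1296$)
$A - v = 784 - 1296 = -512$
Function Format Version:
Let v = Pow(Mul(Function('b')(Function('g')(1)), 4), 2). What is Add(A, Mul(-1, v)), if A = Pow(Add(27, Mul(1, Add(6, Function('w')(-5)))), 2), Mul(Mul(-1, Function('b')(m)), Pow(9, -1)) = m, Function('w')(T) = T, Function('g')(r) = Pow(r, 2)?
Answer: -512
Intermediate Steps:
Function('b')(m) = Mul(-9, m)
A = 784 (A = Pow(Add(27, Mul(1, Add(6, -5))), 2) = Pow(Add(27, Mul(1, 1)), 2) = Pow(Add(27, 1), 2) = Pow(28, 2) = 784)
v = 1296 (v = Pow(Mul(Mul(-9, Pow(1, 2)), 4), 2) = Pow(Mul(Mul(-9, 1), 4), 2) = Pow(Mul(-9, 4), 2) = Pow(-36, 2) = 1296)
Add(A, Mul(-1, v)) = Add(784, Mul(-1, 1296)) = Add(784, -1296) = -512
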